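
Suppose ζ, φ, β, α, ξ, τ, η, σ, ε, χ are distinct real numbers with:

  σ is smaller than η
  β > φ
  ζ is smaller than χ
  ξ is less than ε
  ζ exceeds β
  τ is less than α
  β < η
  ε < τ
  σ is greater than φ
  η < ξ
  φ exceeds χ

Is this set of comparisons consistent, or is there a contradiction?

inconsistent

We have φ < β stated directly, yet also β < ζ < χ < φ by chaining the others — so β < φ. Contradiction.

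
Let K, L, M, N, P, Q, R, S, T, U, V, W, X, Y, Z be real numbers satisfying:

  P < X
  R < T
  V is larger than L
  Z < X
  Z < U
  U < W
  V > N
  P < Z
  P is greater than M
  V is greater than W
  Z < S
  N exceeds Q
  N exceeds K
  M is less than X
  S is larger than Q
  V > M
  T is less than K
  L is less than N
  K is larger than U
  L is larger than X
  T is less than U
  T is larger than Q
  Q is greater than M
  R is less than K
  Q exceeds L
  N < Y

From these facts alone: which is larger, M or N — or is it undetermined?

M < P and P < Z give M < Z.
Then Z < X extends the chain to X.
Then X < L extends the chain to L.
Then L < Q extends the chain to Q.
Then Q < N extends the chain to N.
So N is larger.

N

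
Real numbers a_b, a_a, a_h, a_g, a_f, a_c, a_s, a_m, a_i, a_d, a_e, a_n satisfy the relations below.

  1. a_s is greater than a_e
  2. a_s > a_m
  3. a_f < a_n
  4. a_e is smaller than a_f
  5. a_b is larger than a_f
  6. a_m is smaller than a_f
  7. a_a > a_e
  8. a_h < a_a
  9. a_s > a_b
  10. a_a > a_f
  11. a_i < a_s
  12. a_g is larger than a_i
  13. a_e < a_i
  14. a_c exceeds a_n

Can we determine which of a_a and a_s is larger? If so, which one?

Following every chain through a_s: below a_s we get a_e, a_m, a_f, a_b, a_i.
a_a is not reached, and no chain runs the other way from a_a to a_s.
So the given relations leave the order of a_s and a_a undetermined.

undetermined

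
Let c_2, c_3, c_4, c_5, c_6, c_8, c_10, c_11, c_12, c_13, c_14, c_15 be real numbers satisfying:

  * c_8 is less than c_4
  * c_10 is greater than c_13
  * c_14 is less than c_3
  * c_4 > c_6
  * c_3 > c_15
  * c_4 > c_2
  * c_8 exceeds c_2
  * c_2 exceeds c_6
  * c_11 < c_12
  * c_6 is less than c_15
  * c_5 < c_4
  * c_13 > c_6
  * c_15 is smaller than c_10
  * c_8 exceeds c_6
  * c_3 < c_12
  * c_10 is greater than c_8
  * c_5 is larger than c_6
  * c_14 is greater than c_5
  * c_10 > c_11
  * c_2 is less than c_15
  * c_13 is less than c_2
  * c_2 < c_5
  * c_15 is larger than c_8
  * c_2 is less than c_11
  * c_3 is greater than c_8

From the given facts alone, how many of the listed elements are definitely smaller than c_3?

7

From c_3 the given relations immediately reach c_8, c_15, c_14.
From those, c_6, c_2, c_5 — 6 in total.
From those, c_13 — 7 in total.
No other element is forced below c_3 by the given relations, so the count is 7.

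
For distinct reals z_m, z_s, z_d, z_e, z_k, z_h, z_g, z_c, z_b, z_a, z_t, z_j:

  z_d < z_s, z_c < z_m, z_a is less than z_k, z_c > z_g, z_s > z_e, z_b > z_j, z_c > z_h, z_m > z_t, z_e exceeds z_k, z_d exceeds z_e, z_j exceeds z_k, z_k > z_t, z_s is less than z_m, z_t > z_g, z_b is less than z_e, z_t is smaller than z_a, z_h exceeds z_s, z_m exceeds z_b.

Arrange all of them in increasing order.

z_g < z_t < z_a < z_k < z_j < z_b < z_e < z_d < z_s < z_h < z_c < z_m

The consecutive links are each given: z_g < z_t; z_t < z_a; z_a < z_k; z_k < z_j; z_j < z_b; z_b < z_e; z_e < z_d; z_d < z_s; z_s < z_h; z_h < z_c; z_c < z_m.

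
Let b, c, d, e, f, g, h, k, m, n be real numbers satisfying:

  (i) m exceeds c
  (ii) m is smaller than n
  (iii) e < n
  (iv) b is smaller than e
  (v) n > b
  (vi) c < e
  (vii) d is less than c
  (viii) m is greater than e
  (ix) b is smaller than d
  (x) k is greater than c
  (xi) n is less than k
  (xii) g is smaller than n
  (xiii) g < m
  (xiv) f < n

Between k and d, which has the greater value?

d < c and c < e give d < e.
With e < m: d < c < e < m.
With m < n: d < c < e < m < n.
With n < k: d < c < e < m < n < k.
So d < k; k is the larger of the two.

k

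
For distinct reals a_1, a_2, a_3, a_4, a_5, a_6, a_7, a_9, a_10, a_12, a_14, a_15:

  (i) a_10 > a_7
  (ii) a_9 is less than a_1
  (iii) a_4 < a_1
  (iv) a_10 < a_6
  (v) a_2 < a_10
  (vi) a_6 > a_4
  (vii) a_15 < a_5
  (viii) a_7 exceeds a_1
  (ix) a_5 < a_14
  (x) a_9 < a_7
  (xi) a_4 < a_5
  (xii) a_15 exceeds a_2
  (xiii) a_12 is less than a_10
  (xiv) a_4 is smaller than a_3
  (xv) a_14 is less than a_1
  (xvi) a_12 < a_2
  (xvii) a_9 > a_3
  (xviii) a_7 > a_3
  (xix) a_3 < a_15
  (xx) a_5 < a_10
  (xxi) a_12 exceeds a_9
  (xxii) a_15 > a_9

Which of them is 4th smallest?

Piecing the relations together gives one ordering: a_4 < a_3 < a_9 < a_12 < a_2 < a_15 < a_5 < a_14 < a_1 < a_7 < a_10 < a_6.
Counting 4 from the smallest end gives a_12.

a_12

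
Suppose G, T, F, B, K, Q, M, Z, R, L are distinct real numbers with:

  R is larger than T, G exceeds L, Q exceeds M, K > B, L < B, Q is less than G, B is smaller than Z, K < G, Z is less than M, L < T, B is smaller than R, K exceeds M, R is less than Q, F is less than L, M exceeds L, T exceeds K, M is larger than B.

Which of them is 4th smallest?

Z

Piecing the relations together gives one ordering: F < L < B < Z < M < K < T < R < Q < G.
The 4th smallest is Z.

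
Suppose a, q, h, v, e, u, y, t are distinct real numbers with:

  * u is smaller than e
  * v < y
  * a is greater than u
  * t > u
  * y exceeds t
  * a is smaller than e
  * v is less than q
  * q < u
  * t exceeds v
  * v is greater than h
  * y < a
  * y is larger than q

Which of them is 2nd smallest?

Chaining the given pairs: h < v < q < u < t < y < a < e.
The 2nd smallest is v.

v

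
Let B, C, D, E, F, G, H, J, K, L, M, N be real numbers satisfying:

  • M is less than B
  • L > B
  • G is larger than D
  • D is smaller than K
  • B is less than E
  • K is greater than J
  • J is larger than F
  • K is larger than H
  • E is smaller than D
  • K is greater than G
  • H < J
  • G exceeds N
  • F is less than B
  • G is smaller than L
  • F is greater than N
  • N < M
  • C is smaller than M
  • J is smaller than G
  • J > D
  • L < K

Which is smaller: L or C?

C

C < M and M < B give C < B.
Then B < E extends the chain to E.
With E < D: C < M < B < E < D.
With D < J: C < M < B < E < D < J.
Then J < G extends the chain to G.
With G < L: C < M < B < E < D < J < G < L.
So C < L; C is the smaller of the two.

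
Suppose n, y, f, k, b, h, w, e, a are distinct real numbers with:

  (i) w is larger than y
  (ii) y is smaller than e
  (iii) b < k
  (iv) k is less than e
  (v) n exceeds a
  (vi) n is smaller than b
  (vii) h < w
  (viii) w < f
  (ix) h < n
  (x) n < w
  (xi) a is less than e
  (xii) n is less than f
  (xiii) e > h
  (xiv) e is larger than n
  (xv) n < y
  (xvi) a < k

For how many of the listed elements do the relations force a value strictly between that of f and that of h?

3

Chaining upward from h reaches: n, b, y, w, k, e.
Chaining downward from f reaches: a, n, y, w.
Strictly between h and f are those in both lists: n, y, w — 3 elements.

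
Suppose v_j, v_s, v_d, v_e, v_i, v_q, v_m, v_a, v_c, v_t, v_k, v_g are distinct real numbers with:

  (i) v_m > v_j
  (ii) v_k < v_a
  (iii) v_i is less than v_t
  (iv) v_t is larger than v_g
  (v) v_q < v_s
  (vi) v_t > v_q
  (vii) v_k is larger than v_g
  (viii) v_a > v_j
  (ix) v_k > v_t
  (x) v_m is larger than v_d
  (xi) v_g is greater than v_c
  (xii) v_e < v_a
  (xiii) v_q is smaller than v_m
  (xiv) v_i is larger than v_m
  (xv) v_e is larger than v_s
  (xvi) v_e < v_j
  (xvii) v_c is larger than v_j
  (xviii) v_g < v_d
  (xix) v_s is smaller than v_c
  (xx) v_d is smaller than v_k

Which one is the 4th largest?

v_i

The consecutive relations fix a unique order: v_q < v_s < v_e < v_j < v_c < v_g < v_d < v_m < v_i < v_t < v_k < v_a.
Counting 4 from the largest end gives v_i.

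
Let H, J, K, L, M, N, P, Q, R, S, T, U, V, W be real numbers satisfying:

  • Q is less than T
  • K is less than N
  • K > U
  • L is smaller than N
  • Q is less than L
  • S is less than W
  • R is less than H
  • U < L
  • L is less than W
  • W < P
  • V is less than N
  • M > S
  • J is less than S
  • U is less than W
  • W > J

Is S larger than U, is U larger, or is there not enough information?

undetermined

Following every chain through U: above U we get K, L, N, W, P.
S is not reached, and no chain runs the other way from S to U.
So the given relations leave the order of U and S undetermined.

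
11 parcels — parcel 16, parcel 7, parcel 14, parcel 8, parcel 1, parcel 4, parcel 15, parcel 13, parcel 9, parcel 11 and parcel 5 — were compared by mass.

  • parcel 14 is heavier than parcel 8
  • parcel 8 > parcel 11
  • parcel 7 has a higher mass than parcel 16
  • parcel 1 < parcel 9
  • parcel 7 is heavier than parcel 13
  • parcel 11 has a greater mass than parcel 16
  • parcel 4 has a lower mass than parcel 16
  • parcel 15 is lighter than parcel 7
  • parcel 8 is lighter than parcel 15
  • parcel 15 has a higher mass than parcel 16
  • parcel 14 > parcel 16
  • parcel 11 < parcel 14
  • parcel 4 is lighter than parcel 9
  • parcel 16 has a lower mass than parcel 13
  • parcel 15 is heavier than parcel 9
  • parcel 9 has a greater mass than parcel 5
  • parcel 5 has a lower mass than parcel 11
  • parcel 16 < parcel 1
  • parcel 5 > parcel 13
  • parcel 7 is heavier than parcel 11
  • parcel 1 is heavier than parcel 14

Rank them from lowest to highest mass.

parcel 4 < parcel 16 < parcel 13 < parcel 5 < parcel 11 < parcel 8 < parcel 14 < parcel 1 < parcel 9 < parcel 15 < parcel 7

Nothing is placed below parcel 4, so it is least; from there parcel 4 < parcel 16; parcel 16 < parcel 13; parcel 13 < parcel 5; parcel 5 < parcel 11; parcel 11 < parcel 8; parcel 8 < parcel 14; parcel 14 < parcel 1; parcel 1 < parcel 9; parcel 9 < parcel 15; parcel 15 < parcel 7, each given directly.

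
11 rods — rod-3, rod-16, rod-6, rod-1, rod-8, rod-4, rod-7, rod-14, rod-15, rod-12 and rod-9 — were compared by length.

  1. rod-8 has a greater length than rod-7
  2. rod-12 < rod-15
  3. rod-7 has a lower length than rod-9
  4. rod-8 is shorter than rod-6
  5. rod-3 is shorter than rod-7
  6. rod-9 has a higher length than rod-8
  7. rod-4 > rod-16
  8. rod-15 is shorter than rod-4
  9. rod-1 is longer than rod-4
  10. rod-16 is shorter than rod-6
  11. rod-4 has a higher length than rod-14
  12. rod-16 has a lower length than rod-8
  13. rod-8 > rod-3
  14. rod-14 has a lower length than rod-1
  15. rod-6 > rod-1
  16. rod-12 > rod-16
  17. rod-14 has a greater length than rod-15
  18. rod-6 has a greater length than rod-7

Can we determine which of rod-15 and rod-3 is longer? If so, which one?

Following every chain through rod-3: above rod-3 we get rod-7, rod-8, rod-9, rod-6.
rod-15 is not reached, and no chain runs the other way from rod-15 to rod-3.
So the given relations leave the order of rod-3 and rod-15 undetermined.

undetermined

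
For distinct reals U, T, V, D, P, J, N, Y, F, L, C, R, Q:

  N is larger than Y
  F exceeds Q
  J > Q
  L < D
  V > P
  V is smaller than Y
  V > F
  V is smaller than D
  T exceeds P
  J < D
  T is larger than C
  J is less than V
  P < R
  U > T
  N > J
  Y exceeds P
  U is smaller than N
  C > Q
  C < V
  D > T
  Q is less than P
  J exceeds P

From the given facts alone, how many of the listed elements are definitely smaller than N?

The elements the relations force below N are Q, C, P, F, T, J, V, U, Y — no chain reaches any other.
That is 9.

9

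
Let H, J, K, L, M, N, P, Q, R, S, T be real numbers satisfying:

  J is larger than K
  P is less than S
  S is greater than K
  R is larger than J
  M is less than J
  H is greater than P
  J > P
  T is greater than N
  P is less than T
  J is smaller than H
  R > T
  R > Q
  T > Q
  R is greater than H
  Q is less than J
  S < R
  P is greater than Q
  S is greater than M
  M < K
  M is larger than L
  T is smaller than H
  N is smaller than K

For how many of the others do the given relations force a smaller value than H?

8

Directly below H: P, J, T.
One step further: N, M, Q, K (7 so far).
One step further: L (8 so far).
Nothing else is reachable below H; 8 in all.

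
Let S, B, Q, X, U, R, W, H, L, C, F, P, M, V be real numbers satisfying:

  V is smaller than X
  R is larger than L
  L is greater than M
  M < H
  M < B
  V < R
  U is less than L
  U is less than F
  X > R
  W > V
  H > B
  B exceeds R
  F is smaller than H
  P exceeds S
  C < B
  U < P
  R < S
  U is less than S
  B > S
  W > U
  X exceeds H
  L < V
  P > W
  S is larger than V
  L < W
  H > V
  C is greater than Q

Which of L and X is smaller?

Link the given pairs in sequence: L < V; V < R; R < S; S < B; B < H; H < X.
Chaining these gives L < V < R < S < B < H < X.
So L < X; L is the smaller of the two.

L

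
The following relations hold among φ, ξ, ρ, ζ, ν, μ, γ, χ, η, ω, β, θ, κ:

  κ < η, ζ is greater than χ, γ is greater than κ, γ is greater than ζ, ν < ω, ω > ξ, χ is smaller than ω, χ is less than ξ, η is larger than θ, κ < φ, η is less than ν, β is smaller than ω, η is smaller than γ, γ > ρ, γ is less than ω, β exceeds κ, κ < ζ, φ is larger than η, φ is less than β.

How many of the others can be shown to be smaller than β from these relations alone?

From β the given relations immediately reach κ, φ.
From those, η — 3 in total.
From those, θ — 4 in total.
No other element is forced below β by the given relations, so the count is 4.

4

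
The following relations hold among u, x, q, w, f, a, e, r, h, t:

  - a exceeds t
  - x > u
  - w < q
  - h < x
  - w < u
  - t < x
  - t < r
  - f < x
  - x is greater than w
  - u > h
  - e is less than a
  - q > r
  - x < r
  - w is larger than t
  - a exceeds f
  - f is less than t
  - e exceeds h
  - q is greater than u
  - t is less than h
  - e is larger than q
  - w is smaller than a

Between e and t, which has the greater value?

e

Chaining the given relations: t < h < u < x < r < q < e.
So t < e; e is the larger of the two.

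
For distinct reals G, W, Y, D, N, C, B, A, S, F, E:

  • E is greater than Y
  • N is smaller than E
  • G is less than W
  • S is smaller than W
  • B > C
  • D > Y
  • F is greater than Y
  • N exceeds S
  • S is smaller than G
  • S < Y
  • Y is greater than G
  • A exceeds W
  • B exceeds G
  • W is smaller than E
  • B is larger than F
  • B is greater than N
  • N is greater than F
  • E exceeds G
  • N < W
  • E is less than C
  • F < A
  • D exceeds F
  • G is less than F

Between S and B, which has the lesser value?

Chaining the given relations: S < G < Y < F < N < W < E < C < B.
So S < B; S is the smaller of the two.

S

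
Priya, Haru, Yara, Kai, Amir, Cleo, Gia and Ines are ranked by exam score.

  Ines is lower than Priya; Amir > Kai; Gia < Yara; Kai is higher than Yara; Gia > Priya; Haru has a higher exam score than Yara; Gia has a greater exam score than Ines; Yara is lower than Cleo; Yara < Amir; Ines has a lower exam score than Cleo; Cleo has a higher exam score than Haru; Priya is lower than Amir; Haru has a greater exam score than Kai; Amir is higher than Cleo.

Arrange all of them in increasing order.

Ines < Priya < Gia < Yara < Kai < Haru < Cleo < Amir

Nothing is placed below Ines, so it is least; from there Ines < Priya; Priya < Gia; Gia < Yara; Yara < Kai; Kai < Haru; Haru < Cleo; Cleo < Amir, each given directly.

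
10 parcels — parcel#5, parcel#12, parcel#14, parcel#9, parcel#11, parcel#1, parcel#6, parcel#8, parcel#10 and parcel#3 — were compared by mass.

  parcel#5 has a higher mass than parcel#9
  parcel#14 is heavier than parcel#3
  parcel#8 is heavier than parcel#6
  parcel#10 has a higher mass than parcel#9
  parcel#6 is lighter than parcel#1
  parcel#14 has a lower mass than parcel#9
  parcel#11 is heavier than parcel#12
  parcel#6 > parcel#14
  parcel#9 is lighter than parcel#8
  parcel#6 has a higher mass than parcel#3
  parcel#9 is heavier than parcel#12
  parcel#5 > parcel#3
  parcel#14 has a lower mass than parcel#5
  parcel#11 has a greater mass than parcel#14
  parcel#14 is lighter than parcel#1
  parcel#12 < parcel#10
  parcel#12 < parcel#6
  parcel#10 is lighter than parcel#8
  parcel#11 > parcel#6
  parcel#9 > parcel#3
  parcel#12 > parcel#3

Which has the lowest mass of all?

parcel#12 is not least since parcel#3 < parcel#12; parcel#14 is not least since parcel#3 < parcel#14; parcel#6 is not least since parcel#12 < parcel#6; parcel#1 is not least since parcel#6 < parcel#1; parcel#9 is not least since parcel#3 < parcel#9; parcel#10 is not least since parcel#12 < parcel#10; parcel#5 is not least since parcel#9 < parcel#5; parcel#11 is not least since parcel#14 < parcel#11; parcel#8 is not least since parcel#6 < parcel#8.
Only parcel#3 has nothing below it, so parcel#3 is the lowest mass.

parcel#3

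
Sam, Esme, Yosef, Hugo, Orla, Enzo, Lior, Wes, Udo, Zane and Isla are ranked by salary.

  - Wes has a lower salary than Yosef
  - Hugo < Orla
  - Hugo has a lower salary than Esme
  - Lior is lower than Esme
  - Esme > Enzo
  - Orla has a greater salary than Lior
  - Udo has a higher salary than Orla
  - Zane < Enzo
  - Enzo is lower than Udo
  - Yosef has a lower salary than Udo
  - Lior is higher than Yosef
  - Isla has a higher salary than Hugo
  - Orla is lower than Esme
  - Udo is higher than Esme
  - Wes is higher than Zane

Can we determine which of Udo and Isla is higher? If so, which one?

Following every chain through Isla: below Isla we get Hugo.
Udo is not reached, and no chain runs the other way from Udo to Isla.
So the given relations leave the order of Isla and Udo undetermined.

undetermined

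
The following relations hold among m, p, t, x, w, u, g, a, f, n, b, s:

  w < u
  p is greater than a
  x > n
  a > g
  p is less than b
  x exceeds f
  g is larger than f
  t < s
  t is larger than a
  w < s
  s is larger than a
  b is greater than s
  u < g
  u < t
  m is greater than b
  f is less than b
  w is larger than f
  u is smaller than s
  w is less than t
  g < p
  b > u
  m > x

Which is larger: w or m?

m

w < u and u < g give w < g.
Then g < a extends the chain to a.
Then a < t extends the chain to t.
Then t < s extends the chain to s.
With s < b: w < u < g < a < t < s < b.
Then b < m extends the chain to m.
So w < m; m is the larger of the two.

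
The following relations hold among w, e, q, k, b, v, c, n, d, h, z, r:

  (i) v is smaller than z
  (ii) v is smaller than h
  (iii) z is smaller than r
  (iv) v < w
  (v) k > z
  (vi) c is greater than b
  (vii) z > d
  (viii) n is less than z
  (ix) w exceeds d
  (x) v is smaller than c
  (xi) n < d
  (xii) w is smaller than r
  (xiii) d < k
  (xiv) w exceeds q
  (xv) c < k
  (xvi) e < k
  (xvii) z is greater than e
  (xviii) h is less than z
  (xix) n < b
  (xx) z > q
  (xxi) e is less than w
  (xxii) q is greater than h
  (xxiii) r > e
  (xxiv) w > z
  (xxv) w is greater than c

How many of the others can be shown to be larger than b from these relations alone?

4

The elements the relations force above b are c, w, k, r — no chain reaches any other.
That is 4.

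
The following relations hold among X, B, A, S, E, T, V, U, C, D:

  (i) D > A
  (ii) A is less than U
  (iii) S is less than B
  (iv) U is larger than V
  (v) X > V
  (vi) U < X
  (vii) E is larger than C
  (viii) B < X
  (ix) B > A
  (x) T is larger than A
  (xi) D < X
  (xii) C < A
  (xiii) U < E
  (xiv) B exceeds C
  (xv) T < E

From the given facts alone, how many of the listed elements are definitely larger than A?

6

The elements the relations force above A are T, U, E, D, B, X — no chain reaches any other.
That is 6.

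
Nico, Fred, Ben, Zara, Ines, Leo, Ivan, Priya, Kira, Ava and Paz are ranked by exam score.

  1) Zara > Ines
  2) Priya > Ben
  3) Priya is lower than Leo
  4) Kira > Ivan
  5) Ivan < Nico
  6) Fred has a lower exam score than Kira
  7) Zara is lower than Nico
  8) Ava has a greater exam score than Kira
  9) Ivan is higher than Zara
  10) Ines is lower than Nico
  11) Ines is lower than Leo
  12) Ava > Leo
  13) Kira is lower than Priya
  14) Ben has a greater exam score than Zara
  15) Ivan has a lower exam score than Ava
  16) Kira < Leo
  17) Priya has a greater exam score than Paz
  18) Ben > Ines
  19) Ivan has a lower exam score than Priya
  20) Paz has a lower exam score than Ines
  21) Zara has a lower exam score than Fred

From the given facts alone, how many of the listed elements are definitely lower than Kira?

5

Directly below Kira: Fred, Ivan.
One step further: Zara (3 so far).
One step further: Ines (4 so far).
One step further: Paz (5 so far).
No other element is forced below Kira by the given relations, so the count is 5.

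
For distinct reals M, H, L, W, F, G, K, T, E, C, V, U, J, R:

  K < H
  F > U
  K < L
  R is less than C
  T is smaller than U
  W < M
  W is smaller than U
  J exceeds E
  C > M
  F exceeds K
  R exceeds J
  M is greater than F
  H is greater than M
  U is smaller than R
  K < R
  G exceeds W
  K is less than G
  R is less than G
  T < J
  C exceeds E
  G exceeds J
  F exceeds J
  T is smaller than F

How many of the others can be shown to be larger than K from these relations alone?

7

The elements the relations force above K are L, F, R, M, H, C, G — no chain reaches any other.
That is 7.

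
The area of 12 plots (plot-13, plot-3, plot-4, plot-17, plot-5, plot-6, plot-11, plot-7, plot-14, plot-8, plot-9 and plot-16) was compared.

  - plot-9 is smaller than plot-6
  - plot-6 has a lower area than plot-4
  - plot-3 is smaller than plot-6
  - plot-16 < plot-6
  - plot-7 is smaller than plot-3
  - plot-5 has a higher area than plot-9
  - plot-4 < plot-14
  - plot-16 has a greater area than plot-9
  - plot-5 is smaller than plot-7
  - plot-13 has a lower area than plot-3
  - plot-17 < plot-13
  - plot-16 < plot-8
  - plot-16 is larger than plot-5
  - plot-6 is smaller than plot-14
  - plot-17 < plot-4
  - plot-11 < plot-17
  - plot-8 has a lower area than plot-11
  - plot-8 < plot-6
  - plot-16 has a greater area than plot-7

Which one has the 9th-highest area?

The consecutive relations fix a unique order: plot-9 < plot-5 < plot-7 < plot-16 < plot-8 < plot-11 < plot-17 < plot-13 < plot-3 < plot-6 < plot-4 < plot-14.
Counting 9 from the largest end gives plot-16.

plot-16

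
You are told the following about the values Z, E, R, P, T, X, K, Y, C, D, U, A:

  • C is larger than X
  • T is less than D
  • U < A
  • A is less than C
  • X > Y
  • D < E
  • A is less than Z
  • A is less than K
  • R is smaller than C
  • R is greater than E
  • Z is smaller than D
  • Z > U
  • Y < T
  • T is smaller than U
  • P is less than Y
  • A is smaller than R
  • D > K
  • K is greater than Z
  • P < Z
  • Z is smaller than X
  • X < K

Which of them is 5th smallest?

A

The consecutive relations fix a unique order: P < Y < T < U < A < Z < X < K < D < E < R < C.
The 5th smallest is A.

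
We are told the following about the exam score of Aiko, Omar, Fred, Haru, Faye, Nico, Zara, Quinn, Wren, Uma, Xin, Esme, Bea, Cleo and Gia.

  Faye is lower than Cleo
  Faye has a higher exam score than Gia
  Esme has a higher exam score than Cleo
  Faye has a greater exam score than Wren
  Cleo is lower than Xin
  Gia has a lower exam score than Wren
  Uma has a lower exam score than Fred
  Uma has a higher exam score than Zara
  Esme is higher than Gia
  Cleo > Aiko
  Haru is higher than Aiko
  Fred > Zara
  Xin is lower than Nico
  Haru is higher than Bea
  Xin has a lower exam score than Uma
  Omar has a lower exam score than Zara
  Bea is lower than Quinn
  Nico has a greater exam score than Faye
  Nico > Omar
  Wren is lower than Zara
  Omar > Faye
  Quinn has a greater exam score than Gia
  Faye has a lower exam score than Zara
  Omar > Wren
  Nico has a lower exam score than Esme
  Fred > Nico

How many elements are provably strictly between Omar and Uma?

The relations place Omar below Uma. An element lies strictly between them when it is forced above Omar and also forced below Uma.
Above Omar: {Zara, Nico, Fred, Esme}. Below Uma: {Gia, Aiko, Wren, Faye, Cleo, Xin, Zara}.
Intersection: {Zara} — 1.

1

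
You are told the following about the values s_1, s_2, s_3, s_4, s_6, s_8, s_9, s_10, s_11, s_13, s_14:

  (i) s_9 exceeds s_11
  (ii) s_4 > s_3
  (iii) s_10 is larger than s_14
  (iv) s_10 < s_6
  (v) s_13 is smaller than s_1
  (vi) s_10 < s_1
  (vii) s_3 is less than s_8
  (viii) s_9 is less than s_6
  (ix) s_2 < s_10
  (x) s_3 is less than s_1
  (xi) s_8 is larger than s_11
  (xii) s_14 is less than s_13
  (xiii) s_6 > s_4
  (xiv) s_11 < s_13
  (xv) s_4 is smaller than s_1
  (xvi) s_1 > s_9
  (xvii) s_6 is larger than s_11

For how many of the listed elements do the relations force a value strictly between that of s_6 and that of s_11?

1

The relations place s_11 below s_6. An element lies strictly between them when it is forced above s_11 and also forced below s_6.
Above s_11: {s_9, s_13, s_1, s_8}. Below s_6: {s_14, s_2, s_3, s_9, s_4, s_10}.
Intersection: {s_9} — 1.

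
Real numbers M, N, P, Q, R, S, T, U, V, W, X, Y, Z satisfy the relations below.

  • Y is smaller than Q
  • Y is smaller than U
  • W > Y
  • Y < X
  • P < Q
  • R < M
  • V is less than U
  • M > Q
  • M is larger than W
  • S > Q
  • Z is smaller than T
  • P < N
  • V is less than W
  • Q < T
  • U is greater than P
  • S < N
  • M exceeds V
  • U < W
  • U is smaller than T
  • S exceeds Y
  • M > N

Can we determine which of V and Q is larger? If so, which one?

undetermined

Following every chain through V: above V we get U, W, T, M.
Q is not reached, and no chain runs the other way from Q to V.
So the given relations leave the order of V and Q undetermined.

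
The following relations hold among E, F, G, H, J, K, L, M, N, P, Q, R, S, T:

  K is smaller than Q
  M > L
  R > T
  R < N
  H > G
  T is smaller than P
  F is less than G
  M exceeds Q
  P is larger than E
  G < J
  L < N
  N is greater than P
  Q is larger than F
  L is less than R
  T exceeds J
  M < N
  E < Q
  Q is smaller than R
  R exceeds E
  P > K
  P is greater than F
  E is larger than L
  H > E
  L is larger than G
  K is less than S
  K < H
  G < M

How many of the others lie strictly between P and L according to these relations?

The relations place L below P. An element lies strictly between them when it is forced above L and also forced below P.
Above L: {E, Q, H, R, M, N}. Below P: {F, G, J, K, E, T}.
Intersection: {E} — 1.

1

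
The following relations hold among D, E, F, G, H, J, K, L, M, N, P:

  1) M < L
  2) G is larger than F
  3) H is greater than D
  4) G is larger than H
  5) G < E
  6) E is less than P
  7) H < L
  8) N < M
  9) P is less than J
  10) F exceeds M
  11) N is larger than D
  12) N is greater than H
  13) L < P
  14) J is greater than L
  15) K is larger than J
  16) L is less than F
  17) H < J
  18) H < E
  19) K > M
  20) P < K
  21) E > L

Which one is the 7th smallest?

G

The consecutive relations fix a unique order: D < H < N < M < L < F < G < E < P < J < K.
Counting 7 from the smallest end gives G.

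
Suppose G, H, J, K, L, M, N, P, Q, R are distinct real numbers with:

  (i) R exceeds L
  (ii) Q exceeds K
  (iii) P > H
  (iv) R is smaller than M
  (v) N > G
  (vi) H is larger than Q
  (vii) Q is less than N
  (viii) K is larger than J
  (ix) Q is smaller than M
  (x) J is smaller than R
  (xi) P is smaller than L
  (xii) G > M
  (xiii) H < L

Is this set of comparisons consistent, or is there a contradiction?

consistent

Every relation is compatible with J < K < Q < H < P < L < R < M < G < N; the set is consistent.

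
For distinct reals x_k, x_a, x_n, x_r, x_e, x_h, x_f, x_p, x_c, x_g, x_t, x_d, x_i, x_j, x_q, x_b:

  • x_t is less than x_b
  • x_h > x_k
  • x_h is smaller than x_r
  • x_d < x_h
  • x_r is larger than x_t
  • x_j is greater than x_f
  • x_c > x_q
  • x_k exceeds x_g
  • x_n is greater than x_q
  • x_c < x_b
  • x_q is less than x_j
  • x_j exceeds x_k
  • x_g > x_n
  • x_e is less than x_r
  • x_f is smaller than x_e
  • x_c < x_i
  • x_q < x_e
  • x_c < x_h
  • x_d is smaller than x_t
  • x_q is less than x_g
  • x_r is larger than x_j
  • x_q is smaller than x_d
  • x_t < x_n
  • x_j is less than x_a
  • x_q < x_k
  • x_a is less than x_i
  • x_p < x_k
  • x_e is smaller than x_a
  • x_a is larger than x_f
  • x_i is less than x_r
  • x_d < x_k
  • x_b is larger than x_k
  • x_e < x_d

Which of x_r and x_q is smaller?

x_q < x_d < x_t < x_n < x_g < x_k < x_j < x_a < x_i < x_r, by transitivity through x_d, x_t, x_n, x_g, x_k, x_j, x_a, x_i.
So x_q < x_r; x_q is the smaller of the two.

x_q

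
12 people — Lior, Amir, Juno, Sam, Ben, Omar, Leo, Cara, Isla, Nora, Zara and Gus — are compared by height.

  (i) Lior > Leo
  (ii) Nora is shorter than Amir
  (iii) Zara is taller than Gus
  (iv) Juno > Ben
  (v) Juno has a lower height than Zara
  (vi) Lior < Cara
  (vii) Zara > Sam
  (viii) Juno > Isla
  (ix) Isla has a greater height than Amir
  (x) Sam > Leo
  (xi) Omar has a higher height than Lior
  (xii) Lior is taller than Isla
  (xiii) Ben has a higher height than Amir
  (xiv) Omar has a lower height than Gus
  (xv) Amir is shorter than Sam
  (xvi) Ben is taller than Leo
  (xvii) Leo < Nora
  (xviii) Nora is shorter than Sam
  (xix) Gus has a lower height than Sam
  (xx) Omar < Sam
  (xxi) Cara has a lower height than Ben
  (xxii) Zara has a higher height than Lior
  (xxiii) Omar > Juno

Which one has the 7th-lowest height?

Ben

Piecing the relations together gives one ordering: Leo < Nora < Amir < Isla < Lior < Cara < Ben < Juno < Omar < Gus < Sam < Zara.
Counting 7 from the smallest end gives Ben.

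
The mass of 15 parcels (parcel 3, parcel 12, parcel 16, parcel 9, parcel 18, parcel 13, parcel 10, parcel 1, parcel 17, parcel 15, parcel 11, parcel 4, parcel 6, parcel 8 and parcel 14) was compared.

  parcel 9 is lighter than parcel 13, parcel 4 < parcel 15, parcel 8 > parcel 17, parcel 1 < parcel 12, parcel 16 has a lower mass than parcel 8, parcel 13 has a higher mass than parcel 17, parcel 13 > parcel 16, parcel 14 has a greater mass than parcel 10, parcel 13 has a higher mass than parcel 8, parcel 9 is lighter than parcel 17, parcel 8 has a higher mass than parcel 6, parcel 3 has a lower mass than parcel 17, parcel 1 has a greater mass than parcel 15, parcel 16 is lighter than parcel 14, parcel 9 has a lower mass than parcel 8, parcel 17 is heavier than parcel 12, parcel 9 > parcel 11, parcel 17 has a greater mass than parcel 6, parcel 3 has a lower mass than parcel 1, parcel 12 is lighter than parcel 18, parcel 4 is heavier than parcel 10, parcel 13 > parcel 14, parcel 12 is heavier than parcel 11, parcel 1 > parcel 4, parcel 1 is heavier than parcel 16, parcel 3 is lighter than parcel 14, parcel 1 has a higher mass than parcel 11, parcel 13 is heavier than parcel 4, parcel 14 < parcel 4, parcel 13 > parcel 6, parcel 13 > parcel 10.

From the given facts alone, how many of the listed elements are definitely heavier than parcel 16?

From parcel 16 the given relations immediately reach parcel 14, parcel 1, parcel 8, parcel 13.
From those, parcel 4, parcel 12 — 6 in total.
From those, parcel 15, parcel 17, parcel 18 — 9 in total.
Nothing else is reachable above parcel 16; 9 in all.

9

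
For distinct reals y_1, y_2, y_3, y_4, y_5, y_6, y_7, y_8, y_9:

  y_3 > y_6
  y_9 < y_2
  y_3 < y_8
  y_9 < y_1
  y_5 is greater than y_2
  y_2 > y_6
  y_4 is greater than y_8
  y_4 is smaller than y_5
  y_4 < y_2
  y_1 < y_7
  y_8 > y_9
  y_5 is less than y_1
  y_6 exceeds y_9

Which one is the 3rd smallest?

Chaining the given pairs: y_9 < y_6 < y_3 < y_8 < y_4 < y_2 < y_5 < y_1 < y_7.
The 3rd smallest is y_3.

y_3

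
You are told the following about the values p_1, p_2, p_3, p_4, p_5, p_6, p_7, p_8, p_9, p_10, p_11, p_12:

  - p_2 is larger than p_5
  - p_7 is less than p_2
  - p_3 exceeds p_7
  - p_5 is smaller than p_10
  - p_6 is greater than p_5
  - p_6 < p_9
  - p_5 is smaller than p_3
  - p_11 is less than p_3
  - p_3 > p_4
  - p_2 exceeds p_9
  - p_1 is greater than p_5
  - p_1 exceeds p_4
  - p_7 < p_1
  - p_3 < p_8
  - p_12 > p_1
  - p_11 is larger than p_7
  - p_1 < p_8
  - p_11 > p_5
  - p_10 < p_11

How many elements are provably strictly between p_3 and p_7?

1

The relations place p_7 below p_3. An element lies strictly between them when it is forced above p_7 and also forced below p_3.
Above p_7: {p_1, p_12, p_2, p_11, p_8}. Below p_3: {p_5, p_4, p_10, p_11}.
Intersection: {p_11} — 1.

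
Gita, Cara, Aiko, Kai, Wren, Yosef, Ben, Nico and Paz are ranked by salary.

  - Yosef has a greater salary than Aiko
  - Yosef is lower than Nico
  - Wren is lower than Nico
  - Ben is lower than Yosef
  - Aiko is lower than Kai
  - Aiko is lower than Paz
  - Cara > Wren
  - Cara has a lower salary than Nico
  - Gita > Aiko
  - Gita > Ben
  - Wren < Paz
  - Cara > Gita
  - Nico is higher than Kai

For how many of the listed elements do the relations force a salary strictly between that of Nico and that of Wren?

1

The relations place Wren below Nico. An element lies strictly between them when it is forced above Wren and also forced below Nico.
Above Wren: {Cara, Paz}. Below Nico: {Ben, Aiko, Kai, Yosef, Gita, Cara}.
Intersection: {Cara} — 1.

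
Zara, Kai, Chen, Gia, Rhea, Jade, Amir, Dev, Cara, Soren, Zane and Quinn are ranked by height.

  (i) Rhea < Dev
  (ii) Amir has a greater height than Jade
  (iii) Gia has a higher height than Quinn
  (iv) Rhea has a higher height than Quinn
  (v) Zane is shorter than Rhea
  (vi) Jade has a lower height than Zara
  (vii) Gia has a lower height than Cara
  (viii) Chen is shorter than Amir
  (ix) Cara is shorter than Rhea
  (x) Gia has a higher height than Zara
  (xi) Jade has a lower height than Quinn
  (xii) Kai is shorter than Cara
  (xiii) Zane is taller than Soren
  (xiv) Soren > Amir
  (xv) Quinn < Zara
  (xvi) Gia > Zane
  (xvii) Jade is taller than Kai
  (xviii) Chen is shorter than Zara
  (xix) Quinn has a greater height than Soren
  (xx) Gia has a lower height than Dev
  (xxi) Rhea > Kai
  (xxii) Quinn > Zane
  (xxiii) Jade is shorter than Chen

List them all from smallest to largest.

Kai < Jade < Chen < Amir < Soren < Zane < Quinn < Zara < Gia < Cara < Rhea < Dev

Each adjacent pair is fixed by a given relation: Kai < Jade; Jade < Chen; Chen < Amir; Amir < Soren; Soren < Zane; Zane < Quinn; Quinn < Zara; Zara < Gia; Gia < Cara; Cara < Rhea; Rhea < Dev. Chaining them end to end gives the full order.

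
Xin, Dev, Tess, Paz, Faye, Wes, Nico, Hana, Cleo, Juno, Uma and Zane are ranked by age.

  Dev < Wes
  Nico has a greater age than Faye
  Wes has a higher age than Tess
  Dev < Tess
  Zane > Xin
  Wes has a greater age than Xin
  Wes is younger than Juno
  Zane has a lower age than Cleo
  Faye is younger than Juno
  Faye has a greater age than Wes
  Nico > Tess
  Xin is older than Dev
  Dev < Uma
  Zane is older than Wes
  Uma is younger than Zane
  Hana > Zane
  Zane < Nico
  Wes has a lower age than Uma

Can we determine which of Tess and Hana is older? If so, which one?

Tess < Wes and Wes < Uma give Tess < Uma.
Then Uma < Zane extends the chain to Zane.
With Zane < Hana: Tess < Wes < Uma < Zane < Hana.
So Hana is older.

Hana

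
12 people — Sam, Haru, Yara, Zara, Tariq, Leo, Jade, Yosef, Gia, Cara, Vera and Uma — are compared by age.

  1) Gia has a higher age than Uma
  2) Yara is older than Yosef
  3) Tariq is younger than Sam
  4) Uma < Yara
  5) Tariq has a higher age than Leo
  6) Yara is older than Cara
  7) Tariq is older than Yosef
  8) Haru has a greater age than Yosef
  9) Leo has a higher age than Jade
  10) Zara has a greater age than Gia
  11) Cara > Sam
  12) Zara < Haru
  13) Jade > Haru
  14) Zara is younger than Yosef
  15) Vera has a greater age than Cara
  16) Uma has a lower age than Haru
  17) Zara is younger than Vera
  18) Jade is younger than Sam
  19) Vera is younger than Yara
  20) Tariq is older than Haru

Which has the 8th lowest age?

The consecutive relations fix a unique order: Uma < Gia < Zara < Yosef < Haru < Jade < Leo < Tariq < Sam < Cara < Vera < Yara.
The 8th smallest is Tariq.

Tariq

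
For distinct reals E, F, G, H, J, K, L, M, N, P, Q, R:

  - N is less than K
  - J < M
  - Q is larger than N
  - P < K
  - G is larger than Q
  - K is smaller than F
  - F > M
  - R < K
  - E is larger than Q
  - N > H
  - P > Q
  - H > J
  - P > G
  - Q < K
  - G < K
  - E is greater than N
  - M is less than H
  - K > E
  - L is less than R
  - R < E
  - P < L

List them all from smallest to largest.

The consecutive links are each given: J < M; M < H; H < N; N < Q; Q < G; G < P; P < L; L < R; R < E; E < K; K < F.

J < M < H < N < Q < G < P < L < R < E < K < F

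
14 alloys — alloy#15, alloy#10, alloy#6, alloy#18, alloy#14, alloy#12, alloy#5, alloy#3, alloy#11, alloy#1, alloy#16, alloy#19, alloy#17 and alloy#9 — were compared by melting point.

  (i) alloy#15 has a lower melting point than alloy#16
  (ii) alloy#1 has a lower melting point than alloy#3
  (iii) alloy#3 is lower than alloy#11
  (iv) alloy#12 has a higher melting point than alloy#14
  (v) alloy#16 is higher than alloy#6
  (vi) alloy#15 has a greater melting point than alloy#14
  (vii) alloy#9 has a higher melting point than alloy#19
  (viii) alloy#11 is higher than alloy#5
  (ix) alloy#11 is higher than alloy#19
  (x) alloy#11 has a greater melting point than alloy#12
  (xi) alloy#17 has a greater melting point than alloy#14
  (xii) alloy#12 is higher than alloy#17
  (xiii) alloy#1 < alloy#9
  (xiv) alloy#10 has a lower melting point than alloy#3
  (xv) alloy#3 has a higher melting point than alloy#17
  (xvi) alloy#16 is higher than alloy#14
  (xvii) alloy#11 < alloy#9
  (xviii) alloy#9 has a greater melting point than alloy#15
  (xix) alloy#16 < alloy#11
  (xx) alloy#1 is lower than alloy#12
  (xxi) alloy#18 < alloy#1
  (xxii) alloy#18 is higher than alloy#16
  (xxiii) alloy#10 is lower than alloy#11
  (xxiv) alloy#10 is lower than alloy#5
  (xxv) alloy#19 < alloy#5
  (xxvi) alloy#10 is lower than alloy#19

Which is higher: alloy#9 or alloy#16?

alloy#16 < alloy#18 and alloy#18 < alloy#1 give alloy#16 < alloy#1.
Then alloy#1 < alloy#12 extends the chain to alloy#12.
With alloy#12 < alloy#11: alloy#16 < alloy#18 < alloy#1 < alloy#12 < alloy#11.
With alloy#11 < alloy#9: alloy#16 < alloy#18 < alloy#1 < alloy#12 < alloy#11 < alloy#9.
So alloy#16 < alloy#9; alloy#9 is the higher of the two.

alloy#9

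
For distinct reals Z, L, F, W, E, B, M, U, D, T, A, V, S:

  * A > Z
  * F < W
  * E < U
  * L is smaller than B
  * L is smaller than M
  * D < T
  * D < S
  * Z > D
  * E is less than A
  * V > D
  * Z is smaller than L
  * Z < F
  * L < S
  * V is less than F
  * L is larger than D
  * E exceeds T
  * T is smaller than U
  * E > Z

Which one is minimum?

D

Chaining upward from D: directly above it, Z, V, T, L, S; then F, E, U, M, B, A; then W.
That covers every other element, and nothing is given below D, so D is the minimum.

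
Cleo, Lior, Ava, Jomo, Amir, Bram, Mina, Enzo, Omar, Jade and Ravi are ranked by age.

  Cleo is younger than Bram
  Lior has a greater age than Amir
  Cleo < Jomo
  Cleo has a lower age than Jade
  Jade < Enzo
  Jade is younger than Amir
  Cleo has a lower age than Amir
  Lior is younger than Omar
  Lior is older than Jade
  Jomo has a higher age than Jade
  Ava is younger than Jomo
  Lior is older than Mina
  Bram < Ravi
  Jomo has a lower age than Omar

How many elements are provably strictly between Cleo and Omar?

The relations place Cleo below Omar. An element lies strictly between them when it is forced above Cleo and also forced below Omar.
Above Cleo: {Jade, Jomo, Amir, Bram, Enzo, Ravi, Lior}. Below Omar: {Ava, Jade, Mina, Jomo, Amir, Lior}.
Intersection: {Jade, Jomo, Amir, Lior} — 4.

4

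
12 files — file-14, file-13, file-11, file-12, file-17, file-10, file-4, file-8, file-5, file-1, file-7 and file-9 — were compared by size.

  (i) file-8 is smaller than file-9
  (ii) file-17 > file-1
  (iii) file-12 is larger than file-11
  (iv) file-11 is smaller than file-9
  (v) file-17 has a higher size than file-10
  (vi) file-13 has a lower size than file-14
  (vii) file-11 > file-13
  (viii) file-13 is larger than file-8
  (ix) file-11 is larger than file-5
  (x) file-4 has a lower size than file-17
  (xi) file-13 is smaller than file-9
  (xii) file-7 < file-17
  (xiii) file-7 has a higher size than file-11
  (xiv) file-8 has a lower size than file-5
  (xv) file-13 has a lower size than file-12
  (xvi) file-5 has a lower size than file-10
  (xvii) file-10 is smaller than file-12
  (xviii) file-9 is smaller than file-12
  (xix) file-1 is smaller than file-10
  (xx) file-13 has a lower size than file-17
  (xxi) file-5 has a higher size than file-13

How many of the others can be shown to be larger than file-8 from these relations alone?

9

The elements the relations force above file-8 are file-13, file-5, file-11, file-10, file-7, file-9, file-17, file-12, file-14 — no chain reaches any other.
That is 9.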